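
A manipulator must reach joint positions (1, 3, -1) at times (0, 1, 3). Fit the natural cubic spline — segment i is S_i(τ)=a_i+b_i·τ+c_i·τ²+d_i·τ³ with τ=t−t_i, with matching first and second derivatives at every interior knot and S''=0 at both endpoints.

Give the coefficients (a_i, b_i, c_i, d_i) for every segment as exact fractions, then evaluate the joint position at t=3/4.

Δ: Δ0=2, Δ1=-2
row 1: diag=6, rhs=-24; c'=1/3, d'=-4
back: M1=-4
M: M0=0, M1=-4, M2=0
seg 0: a=1, c=M0/2=0, d=(M1−M0)/(6·1)=-2/3, b=Δ0−h0·(2M0+M1)/6=8/3
seg 1: a=3, c=M1/2=-2, d=(M2−M1)/(6·2)=1/3, b=Δ1−h1·(2M1+M2)/6=2/3
t_q=3/4 → seg 0, τ=3/4; S=1+8/3·τ+0·τ²+-2/3·τ³=87/32

  seg 0: a=1 b=8/3 c=0 d=-2/3
  seg 1: a=3 b=2/3 c=-2 d=1/3
S(3/4) = 87/32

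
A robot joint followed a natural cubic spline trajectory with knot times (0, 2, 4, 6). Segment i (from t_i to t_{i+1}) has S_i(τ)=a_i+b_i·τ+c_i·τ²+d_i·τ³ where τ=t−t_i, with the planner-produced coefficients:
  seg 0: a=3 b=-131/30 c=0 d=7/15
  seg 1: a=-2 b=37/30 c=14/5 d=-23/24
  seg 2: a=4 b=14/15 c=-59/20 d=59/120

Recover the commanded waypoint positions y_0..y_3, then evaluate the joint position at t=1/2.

y_0=3 y_1=-2 y_2=4 y_3=-2
S(1/2) = 7/8

y_0 = S_0(0) = a_0 = 3
y_1 = S_1(0) = a_1 = -2
y_2 = S_2(0) = a_2 = 4
y_3 = S_2(2) = -2
t_q=1/2 is in segment 0 (τ=1/2); S_0(τ)=7/8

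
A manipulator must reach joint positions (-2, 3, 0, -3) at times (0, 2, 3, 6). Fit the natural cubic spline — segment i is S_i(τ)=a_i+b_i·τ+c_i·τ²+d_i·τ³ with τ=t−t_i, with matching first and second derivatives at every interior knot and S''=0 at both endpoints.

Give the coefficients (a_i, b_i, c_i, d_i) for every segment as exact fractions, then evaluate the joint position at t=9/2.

Δ: Δ0=5/2, Δ1=-3, Δ2=-1
row 1: diag=6, rhs=-33; c'=1/6, d'=-11/2
row 2: denom=8−1·1/6=47/6; d'=(12−1·-11/2)/(47/6)=105/47
back: M2=105/47
back: M1=-11/2−1/6·105/47=-276/47
M: M0=0, M1=-276/47, M2=105/47, M3=0
seg 0: a=-2, c=M0/2=0, d=(M1−M0)/(6·2)=-23/47, b=Δ0−h0·(2M0+M1)/6=419/94
seg 1: a=3, c=M1/2=-138/47, d=(M2−M1)/(6·1)=127/94, b=Δ1−h1·(2M1+M2)/6=-133/94
seg 2: a=0, c=M2/2=105/94, d=(M3−M2)/(6·3)=-35/282, b=Δ2−h2·(2M2+M3)/6=-152/47
t_q=9/2 → seg 2, τ=3/2; S=0+-152/47·τ+105/94·τ²+-35/282·τ³=-2073/752

  seg 0: a=-2 b=419/94 c=0 d=-23/47
  seg 1: a=3 b=-133/94 c=-138/47 d=127/94
  seg 2: a=0 b=-152/47 c=105/94 d=-35/282
S(9/2) = -2073/752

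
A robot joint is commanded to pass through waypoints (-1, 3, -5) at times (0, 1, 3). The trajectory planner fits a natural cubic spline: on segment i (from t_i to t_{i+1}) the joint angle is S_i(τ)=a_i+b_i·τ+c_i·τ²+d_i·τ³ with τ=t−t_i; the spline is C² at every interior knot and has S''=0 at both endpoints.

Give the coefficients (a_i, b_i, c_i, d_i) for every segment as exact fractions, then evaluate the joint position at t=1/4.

Δ: Δ0=4, Δ1=-4
row 1: diag=6, rhs=-48; c'=1/3, d'=-8
back: M1=-8
M: M0=0, M1=-8, M2=0
seg 0: a=-1, c=M0/2=0, d=(M1−M0)/(6·1)=-4/3, b=Δ0−h0·(2M0+M1)/6=16/3
seg 1: a=3, c=M1/2=-4, d=(M2−M1)/(6·2)=2/3, b=Δ1−h1·(2M1+M2)/6=4/3
t_q=1/4 → seg 0, τ=1/4; S=-1+16/3·τ+0·τ²+-4/3·τ³=5/16

  seg 0: a=-1 b=16/3 c=0 d=-4/3
  seg 1: a=3 b=4/3 c=-4 d=2/3
S(1/4) = 5/16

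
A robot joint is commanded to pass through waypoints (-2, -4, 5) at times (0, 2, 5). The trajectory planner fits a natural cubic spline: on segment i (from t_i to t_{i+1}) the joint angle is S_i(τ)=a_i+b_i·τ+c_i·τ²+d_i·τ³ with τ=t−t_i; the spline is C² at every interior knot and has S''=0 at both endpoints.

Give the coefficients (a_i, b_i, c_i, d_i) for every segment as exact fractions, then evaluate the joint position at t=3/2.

  seg 0: a=-2 b=-9/5 c=0 d=1/5
  seg 1: a=-4 b=3/5 c=6/5 d=-2/15
S(3/2) = -161/40

Δ: Δ0=-1, Δ1=3
row 1: diag=10, rhs=24; c'=3/10, d'=12/5
back: M1=12/5
M: M0=0, M1=12/5, M2=0
seg 0: a=-2, c=M0/2=0, d=(M1−M0)/(6·2)=1/5, b=Δ0−h0·(2M0+M1)/6=-9/5
seg 1: a=-4, c=M1/2=6/5, d=(M2−M1)/(6·3)=-2/15, b=Δ1−h1·(2M1+M2)/6=3/5
t_q=3/2 → seg 0, τ=3/2; S=-2+-9/5·τ+0·τ²+1/5·τ³=-161/40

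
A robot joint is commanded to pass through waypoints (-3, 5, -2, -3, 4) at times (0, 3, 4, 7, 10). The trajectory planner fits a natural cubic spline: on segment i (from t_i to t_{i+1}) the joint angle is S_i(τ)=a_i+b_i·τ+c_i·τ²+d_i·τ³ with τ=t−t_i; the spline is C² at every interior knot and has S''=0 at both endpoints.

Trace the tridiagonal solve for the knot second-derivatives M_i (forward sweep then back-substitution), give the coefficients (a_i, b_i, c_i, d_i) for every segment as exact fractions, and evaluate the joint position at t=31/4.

  seg 0: a=-3 b=507/76 c=0 d=-913/2052
  seg 1: a=5 b=-203/38 c=-913/228 d=535/228
  seg 2: a=-2 b=-1439/228 c=173/57 d=-713/2052
  seg 3: a=-3 b=287/114 c=-7/76 d=7/684
S(31/4) = -5639/4864

Δ: Δ0=8/3, Δ1=-7, Δ2=-1/3, Δ3=7/3
row 1: diag=8, rhs=-58; c'=1/8, d'=-29/4
row 2: denom=8−1·1/8=63/8; d'=(40−1·-29/4)/(63/8)=6
row 3: denom=12−3·8/21=76/7; d'=(16−3·6)/(76/7)=-7/38
back: M3=-7/38
back: M2=6−8/21·-7/38=346/57
back: M1=-29/4−1/8·346/57=-913/114
M: M0=0, M1=-913/114, M2=346/57, M3=-7/38, M4=0
seg 0: a=-3, c=M0/2=0, d=(M1−M0)/(6·3)=-913/2052, b=Δ0−h0·(2M0+M1)/6=507/76
seg 1: a=5, c=M1/2=-913/228, d=(M2−M1)/(6·1)=535/228, b=Δ1−h1·(2M1+M2)/6=-203/38
seg 2: a=-2, c=M2/2=173/57, d=(M3−M2)/(6·3)=-713/2052, b=Δ2−h2·(2M2+M3)/6=-1439/228
seg 3: a=-3, c=M3/2=-7/76, d=(M4−M3)/(6·3)=7/684, b=Δ3−h3·(2M3+M4)/6=287/114
t_q=31/4 → seg 3, τ=3/4; S=-3+287/114·τ+-7/76·τ²+7/684·τ³=-5639/4864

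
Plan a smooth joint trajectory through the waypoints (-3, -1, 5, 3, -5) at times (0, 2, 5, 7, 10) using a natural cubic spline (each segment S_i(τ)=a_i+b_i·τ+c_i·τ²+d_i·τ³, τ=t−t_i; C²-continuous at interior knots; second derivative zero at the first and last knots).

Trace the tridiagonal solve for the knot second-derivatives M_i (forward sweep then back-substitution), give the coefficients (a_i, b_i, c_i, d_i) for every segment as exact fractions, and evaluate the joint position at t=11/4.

Δ: Δ0=1, Δ1=2, Δ2=-1, Δ3=-8/3
row 1: diag=10, rhs=6; c'=3/10, d'=3/5
row 2: denom=10−3·3/10=91/10; d'=(-18−3·3/5)/(91/10)=-198/91
row 3: denom=10−2·20/91=870/91; d'=(-10−2·-198/91)/(870/91)=-257/435
back: M3=-257/435
back: M2=-198/91−20/91·-257/435=-178/87
back: M1=3/5−3/10·-178/87=176/145
M: M0=0, M1=176/145, M2=-178/87, M3=-257/435, M4=0
seg 0: a=-3, c=M0/2=0, d=(M1−M0)/(6·2)=44/435, b=Δ0−h0·(2M0+M1)/6=259/435
seg 1: a=-1, c=M1/2=88/145, d=(M2−M1)/(6·3)=-709/3915, b=Δ1−h1·(2M1+M2)/6=787/435
seg 2: a=5, c=M2/2=-89/87, d=(M3−M2)/(6·2)=211/1740, b=Δ2−h2·(2M2+M3)/6=244/435
seg 3: a=3, c=M3/2=-257/870, d=(M4−M3)/(6·3)=257/7830, b=Δ3−h3·(2M3+M4)/6=-301/145
t_q=11/4 → seg 1, τ=3/4; S=-1+787/435·τ+88/145·τ²+-709/3915·τ³=199/320

  seg 0: a=-3 b=259/435 c=0 d=44/435
  seg 1: a=-1 b=787/435 c=88/145 d=-709/3915
  seg 2: a=5 b=244/435 c=-89/87 d=211/1740
  seg 3: a=3 b=-301/145 c=-257/870 d=257/7830
S(11/4) = 199/320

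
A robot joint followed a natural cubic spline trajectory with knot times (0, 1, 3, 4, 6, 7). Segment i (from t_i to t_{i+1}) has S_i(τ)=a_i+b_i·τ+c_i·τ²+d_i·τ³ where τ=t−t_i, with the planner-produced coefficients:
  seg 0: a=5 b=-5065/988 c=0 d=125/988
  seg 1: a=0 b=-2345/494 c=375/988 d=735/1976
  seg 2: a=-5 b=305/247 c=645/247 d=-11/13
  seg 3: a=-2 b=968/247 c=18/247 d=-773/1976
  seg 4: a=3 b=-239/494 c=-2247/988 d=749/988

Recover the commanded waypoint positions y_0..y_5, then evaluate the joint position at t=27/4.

y_0 = S_0(0) = a_0 = 5
y_1 = S_1(0) = a_1 = 0
y_2 = S_2(0) = a_2 = -5
y_3 = S_3(0) = a_3 = -2
y_4 = S_4(0) = a_4 = 3
y_5 = S_4(1) = 1
t_q=27/4 is in segment 4 (τ=3/4); S_4(τ)=106083/63232

y_0=5 y_1=0 y_2=-5 y_3=-2 y_4=3 y_5=1
S(27/4) = 106083/63232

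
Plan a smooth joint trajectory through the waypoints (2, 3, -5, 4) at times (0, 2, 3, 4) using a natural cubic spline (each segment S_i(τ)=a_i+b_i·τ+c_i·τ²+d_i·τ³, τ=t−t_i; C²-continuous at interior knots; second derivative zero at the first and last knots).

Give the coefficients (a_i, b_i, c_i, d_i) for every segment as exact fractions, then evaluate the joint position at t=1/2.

  seg 0: a=2 b=227/46 c=0 d=-51/46
  seg 1: a=3 b=-385/46 c=-153/23 d=323/46
  seg 2: a=-5 b=-14/23 c=663/46 d=-221/46
S(1/2) = 1593/368

Δ: Δ0=1/2, Δ1=-8, Δ2=9
row 1: diag=6, rhs=-51; c'=1/6, d'=-17/2
row 2: denom=4−1·1/6=23/6; d'=(102−1·-17/2)/(23/6)=663/23
back: M2=663/23
back: M1=-17/2−1/6·663/23=-306/23
M: M0=0, M1=-306/23, M2=663/23, M3=0
seg 0: a=2, c=M0/2=0, d=(M1−M0)/(6·2)=-51/46, b=Δ0−h0·(2M0+M1)/6=227/46
seg 1: a=3, c=M1/2=-153/23, d=(M2−M1)/(6·1)=323/46, b=Δ1−h1·(2M1+M2)/6=-385/46
seg 2: a=-5, c=M2/2=663/46, d=(M3−M2)/(6·1)=-221/46, b=Δ2−h2·(2M2+M3)/6=-14/23
t_q=1/2 → seg 0, τ=1/2; S=2+227/46·τ+0·τ²+-51/46·τ³=1593/368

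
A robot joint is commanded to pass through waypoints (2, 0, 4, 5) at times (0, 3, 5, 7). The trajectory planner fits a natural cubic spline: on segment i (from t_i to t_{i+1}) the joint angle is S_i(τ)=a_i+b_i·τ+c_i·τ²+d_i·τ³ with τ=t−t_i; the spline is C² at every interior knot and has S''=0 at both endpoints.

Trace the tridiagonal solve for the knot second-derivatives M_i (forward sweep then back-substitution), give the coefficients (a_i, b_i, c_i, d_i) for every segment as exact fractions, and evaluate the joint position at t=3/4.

Δ: Δ0=-2/3, Δ1=2, Δ2=1/2
row 1: diag=10, rhs=16; c'=1/5, d'=8/5
row 2: denom=8−2·1/5=38/5; d'=(-9−2·8/5)/(38/5)=-61/38
back: M2=-61/38
back: M1=8/5−1/5·-61/38=73/38
M: M0=0, M1=73/38, M2=-61/38, M3=0
seg 0: a=2, c=M0/2=0, d=(M1−M0)/(6·3)=73/684, b=Δ0−h0·(2M0+M1)/6=-371/228
seg 1: a=0, c=M1/2=73/76, d=(M2−M1)/(6·2)=-67/228, b=Δ1−h1·(2M1+M2)/6=143/114
seg 2: a=4, c=M2/2=-61/76, d=(M3−M2)/(6·2)=61/456, b=Δ2−h2·(2M2+M3)/6=179/114
t_q=3/4 → seg 0, τ=3/4; S=2+-371/228·τ+0·τ²+73/684·τ³=4011/4864

  seg 0: a=2 b=-371/228 c=0 d=73/684
  seg 1: a=0 b=143/114 c=73/76 d=-67/228
  seg 2: a=4 b=179/114 c=-61/76 d=61/456
S(3/4) = 4011/4864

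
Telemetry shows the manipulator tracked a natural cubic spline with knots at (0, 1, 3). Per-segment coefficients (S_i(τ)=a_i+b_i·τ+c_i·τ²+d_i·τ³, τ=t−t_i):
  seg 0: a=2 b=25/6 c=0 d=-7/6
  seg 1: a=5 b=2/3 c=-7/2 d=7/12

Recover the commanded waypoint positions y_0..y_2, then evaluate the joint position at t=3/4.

y_0=2 y_1=5 y_2=-3
S(3/4) = 593/128

y_0 = S_0(0) = a_0 = 2
y_1 = S_1(0) = a_1 = 5
y_2 = S_1(2) = -3
t_q=3/4 is in segment 0 (τ=3/4); S_0(τ)=593/128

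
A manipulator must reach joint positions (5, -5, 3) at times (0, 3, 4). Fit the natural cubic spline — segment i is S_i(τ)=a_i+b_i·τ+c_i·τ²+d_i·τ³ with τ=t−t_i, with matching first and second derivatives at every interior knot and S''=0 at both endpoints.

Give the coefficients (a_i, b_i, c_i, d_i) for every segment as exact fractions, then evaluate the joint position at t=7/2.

Δ: Δ0=-10/3, Δ1=8
row 1: diag=8, rhs=68; c'=1/8, d'=17/2
back: M1=17/2
M: M0=0, M1=17/2, M2=0
seg 0: a=5, c=M0/2=0, d=(M1−M0)/(6·3)=17/36, b=Δ0−h0·(2M0+M1)/6=-91/12
seg 1: a=-5, c=M1/2=17/4, d=(M2−M1)/(6·1)=-17/12, b=Δ1−h1·(2M1+M2)/6=31/6
t_q=7/2 → seg 1, τ=1/2; S=-5+31/6·τ+17/4·τ²+-17/12·τ³=-49/32

  seg 0: a=5 b=-91/12 c=0 d=17/36
  seg 1: a=-5 b=31/6 c=17/4 d=-17/12
S(7/2) = -49/32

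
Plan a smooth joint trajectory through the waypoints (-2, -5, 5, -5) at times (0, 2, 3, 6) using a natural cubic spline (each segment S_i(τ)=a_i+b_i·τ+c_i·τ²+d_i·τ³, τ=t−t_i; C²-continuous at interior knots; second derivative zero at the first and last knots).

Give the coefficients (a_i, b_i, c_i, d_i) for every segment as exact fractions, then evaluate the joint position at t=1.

  seg 0: a=-2 b=-1687/282 c=0 d=158/141
  seg 1: a=-5 b=2105/282 c=316/47 d=-1181/282
  seg 2: a=5 b=1177/141 c=-549/94 d=61/94
S(1) = -645/94

Δ: Δ0=-3/2, Δ1=10, Δ2=-10/3
row 1: diag=6, rhs=69; c'=1/6, d'=23/2
row 2: denom=8−1·1/6=47/6; d'=(-80−1·23/2)/(47/6)=-549/47
back: M2=-549/47
back: M1=23/2−1/6·-549/47=632/47
M: M0=0, M1=632/47, M2=-549/47, M3=0
seg 0: a=-2, c=M0/2=0, d=(M1−M0)/(6·2)=158/141, b=Δ0−h0·(2M0+M1)/6=-1687/282
seg 1: a=-5, c=M1/2=316/47, d=(M2−M1)/(6·1)=-1181/282, b=Δ1−h1·(2M1+M2)/6=2105/282
seg 2: a=5, c=M2/2=-549/94, d=(M3−M2)/(6·3)=61/94, b=Δ2−h2·(2M2+M3)/6=1177/141
t_q=1 → seg 0, τ=1; S=-2+-1687/282·τ+0·τ²+158/141·τ³=-645/94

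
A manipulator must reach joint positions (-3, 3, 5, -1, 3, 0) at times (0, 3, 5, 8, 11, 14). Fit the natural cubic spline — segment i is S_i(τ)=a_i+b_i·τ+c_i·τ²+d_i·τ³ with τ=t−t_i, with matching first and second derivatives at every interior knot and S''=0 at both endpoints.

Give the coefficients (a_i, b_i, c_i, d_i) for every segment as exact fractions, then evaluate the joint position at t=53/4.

  seg 0: a=-3 b=269/132 c=0 d=-5/1188
  seg 1: a=3 b=127/66 c=-5/132 d=-7/33
  seg 2: a=5 b=-17/22 c=-173/132 d=119/396
  seg 3: a=-1 b=-23/44 c=46/33 d=-307/1188
  seg 4: a=3 b=19/22 c=-41/44 d=41/396
S(53/4) = 3957/2816

Δ: Δ0=2, Δ1=1, Δ2=-2, Δ3=4/3, Δ4=-1
row 1: diag=10, rhs=-6; c'=1/5, d'=-3/5
row 2: denom=10−2·1/5=48/5; d'=(-18−2·-3/5)/(48/5)=-7/4
row 3: denom=12−3·5/16=177/16; d'=(20−3·-7/4)/(177/16)=404/177
row 4: denom=12−3·16/59=660/59; d'=(-14−3·404/177)/(660/59)=-41/22
back: M4=-41/22
back: M3=404/177−16/59·-41/22=92/33
back: M2=-7/4−5/16·92/33=-173/66
back: M1=-3/5−1/5·-173/66=-5/66
M: M0=0, M1=-5/66, M2=-173/66, M3=92/33, M4=-41/22, M5=0
seg 0: a=-3, c=M0/2=0, d=(M1−M0)/(6·3)=-5/1188, b=Δ0−h0·(2M0+M1)/6=269/132
seg 1: a=3, c=M1/2=-5/132, d=(M2−M1)/(6·2)=-7/33, b=Δ1−h1·(2M1+M2)/6=127/66
seg 2: a=5, c=M2/2=-173/132, d=(M3−M2)/(6·3)=119/396, b=Δ2−h2·(2M2+M3)/6=-17/22
seg 3: a=-1, c=M3/2=46/33, d=(M4−M3)/(6·3)=-307/1188, b=Δ3−h3·(2M3+M4)/6=-23/44
seg 4: a=3, c=M4/2=-41/44, d=(M5−M4)/(6·3)=41/396, b=Δ4−h4·(2M4+M5)/6=19/22
t_q=53/4 → seg 4, τ=9/4; S=3+19/22·τ+-41/44·τ²+41/396·τ³=3957/2816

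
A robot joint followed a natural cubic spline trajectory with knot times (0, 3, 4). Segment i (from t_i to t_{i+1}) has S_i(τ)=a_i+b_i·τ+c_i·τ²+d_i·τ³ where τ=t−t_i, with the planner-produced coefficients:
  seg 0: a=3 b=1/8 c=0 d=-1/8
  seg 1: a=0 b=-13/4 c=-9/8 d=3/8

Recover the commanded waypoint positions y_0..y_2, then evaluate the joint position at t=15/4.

y_0 = S_0(0) = a_0 = 3
y_1 = S_1(0) = a_1 = 0
y_2 = S_1(1) = -4
t_q=15/4 is in segment 1 (τ=3/4); S_1(τ)=-1491/512

y_0=3 y_1=0 y_2=-4
S(15/4) = -1491/512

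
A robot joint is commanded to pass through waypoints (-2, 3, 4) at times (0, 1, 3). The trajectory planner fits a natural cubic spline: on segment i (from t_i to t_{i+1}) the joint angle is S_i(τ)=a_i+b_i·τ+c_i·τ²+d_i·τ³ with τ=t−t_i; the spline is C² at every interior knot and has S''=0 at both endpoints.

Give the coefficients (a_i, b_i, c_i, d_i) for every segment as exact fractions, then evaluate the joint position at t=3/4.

  seg 0: a=-2 b=23/4 c=0 d=-3/4
  seg 1: a=3 b=7/2 c=-9/4 d=3/8
S(3/4) = 511/256

Δ: Δ0=5, Δ1=1/2
row 1: diag=6, rhs=-27; c'=1/3, d'=-9/2
back: M1=-9/2
M: M0=0, M1=-9/2, M2=0
seg 0: a=-2, c=M0/2=0, d=(M1−M0)/(6·1)=-3/4, b=Δ0−h0·(2M0+M1)/6=23/4
seg 1: a=3, c=M1/2=-9/4, d=(M2−M1)/(6·2)=3/8, b=Δ1−h1·(2M1+M2)/6=7/2
t_q=3/4 → seg 0, τ=3/4; S=-2+23/4·τ+0·τ²+-3/4·τ³=511/256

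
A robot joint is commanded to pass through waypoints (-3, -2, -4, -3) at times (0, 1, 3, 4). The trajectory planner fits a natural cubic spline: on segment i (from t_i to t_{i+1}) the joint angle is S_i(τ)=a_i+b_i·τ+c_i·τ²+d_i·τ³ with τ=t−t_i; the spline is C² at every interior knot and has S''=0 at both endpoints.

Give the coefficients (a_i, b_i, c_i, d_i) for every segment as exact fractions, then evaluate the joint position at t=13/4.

Δ: Δ0=1, Δ1=-1, Δ2=1
row 1: diag=6, rhs=-12; c'=1/3, d'=-2
row 2: denom=6−2·1/3=16/3; d'=(12−2·-2)/(16/3)=3
back: M2=3
back: M1=-2−1/3·3=-3
M: M0=0, M1=-3, M2=3, M3=0
seg 0: a=-3, c=M0/2=0, d=(M1−M0)/(6·1)=-1/2, b=Δ0−h0·(2M0+M1)/6=3/2
seg 1: a=-2, c=M1/2=-3/2, d=(M2−M1)/(6·2)=1/2, b=Δ1−h1·(2M1+M2)/6=0
seg 2: a=-4, c=M2/2=3/2, d=(M3−M2)/(6·1)=-1/2, b=Δ2−h2·(2M2+M3)/6=0
t_q=13/4 → seg 2, τ=1/4; S=-4+0·τ+3/2·τ²+-1/2·τ³=-501/128

  seg 0: a=-3 b=3/2 c=0 d=-1/2
  seg 1: a=-2 b=0 c=-3/2 d=1/2
  seg 2: a=-4 b=0 c=3/2 d=-1/2
S(13/4) = -501/128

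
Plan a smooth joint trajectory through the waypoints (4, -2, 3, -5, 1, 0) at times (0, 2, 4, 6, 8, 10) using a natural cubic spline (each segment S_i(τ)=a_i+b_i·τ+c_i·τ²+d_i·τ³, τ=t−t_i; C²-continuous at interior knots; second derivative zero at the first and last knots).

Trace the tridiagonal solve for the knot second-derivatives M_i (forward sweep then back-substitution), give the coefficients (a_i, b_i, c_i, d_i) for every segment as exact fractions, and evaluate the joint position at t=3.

Δ: Δ0=-3, Δ1=5/2, Δ2=-4, Δ3=3, Δ4=-1/2
row 1: diag=8, rhs=33; c'=1/4, d'=33/8
row 2: denom=8−2·1/4=15/2; d'=(-39−2·33/8)/(15/2)=-63/10
row 3: denom=8−2·4/15=112/15; d'=(42−2·-63/10)/(112/15)=117/16
row 4: denom=8−2·15/56=209/28; d'=(-21−2·117/16)/(209/28)=-105/22
back: M4=-105/22
back: M3=117/16−15/56·-105/22=189/22
back: M2=-63/10−4/15·189/22=-189/22
back: M1=33/8−1/4·-189/22=69/11
M: M0=0, M1=69/11, M2=-189/22, M3=189/22, M4=-105/22, M5=0
seg 0: a=4, c=M0/2=0, d=(M1−M0)/(6·2)=23/44, b=Δ0−h0·(2M0+M1)/6=-56/11
seg 1: a=-2, c=M1/2=69/22, d=(M2−M1)/(6·2)=-109/88, b=Δ1−h1·(2M1+M2)/6=13/11
seg 2: a=3, c=M2/2=-189/44, d=(M3−M2)/(6·2)=63/44, b=Δ2−h2·(2M2+M3)/6=-25/22
seg 3: a=-5, c=M3/2=189/44, d=(M4−M3)/(6·2)=-49/44, b=Δ3−h3·(2M3+M4)/6=-25/22
seg 4: a=1, c=M4/2=-105/44, d=(M5−M4)/(6·2)=35/88, b=Δ4−h4·(2M4+M5)/6=59/22
t_q=3 → seg 1, τ=1; S=-2+13/11·τ+69/22·τ²+-109/88·τ³=95/88

  seg 0: a=4 b=-56/11 c=0 d=23/44
  seg 1: a=-2 b=13/11 c=69/22 d=-109/88
  seg 2: a=3 b=-25/22 c=-189/44 d=63/44
  seg 3: a=-5 b=-25/22 c=189/44 d=-49/44
  seg 4: a=1 b=59/22 c=-105/44 d=35/88
S(3) = 95/88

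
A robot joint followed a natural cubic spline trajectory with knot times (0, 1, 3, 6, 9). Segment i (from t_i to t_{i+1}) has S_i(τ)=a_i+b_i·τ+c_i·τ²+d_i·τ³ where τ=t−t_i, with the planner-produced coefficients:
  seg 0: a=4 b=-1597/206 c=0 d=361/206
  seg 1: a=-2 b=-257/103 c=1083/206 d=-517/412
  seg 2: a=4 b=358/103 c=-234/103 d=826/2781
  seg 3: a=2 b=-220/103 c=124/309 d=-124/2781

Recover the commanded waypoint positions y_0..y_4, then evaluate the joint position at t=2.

y_0=4 y_1=-2 y_2=4 y_3=2 y_4=-2
S(2) = -203/412

y_0 = S_0(0) = a_0 = 4
y_1 = S_1(0) = a_1 = -2
y_2 = S_2(0) = a_2 = 4
y_3 = S_3(0) = a_3 = 2
y_4 = S_3(3) = -2
t_q=2 is in segment 1 (τ=1); S_1(τ)=-203/412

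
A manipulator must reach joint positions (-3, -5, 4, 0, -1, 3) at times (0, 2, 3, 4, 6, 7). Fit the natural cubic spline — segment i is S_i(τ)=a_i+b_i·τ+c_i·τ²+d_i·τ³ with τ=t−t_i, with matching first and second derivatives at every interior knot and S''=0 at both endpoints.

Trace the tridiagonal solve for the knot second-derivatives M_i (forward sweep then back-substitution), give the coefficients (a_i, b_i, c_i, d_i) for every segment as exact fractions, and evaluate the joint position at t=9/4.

  seg 0: a=-3 b=-999/175 c=0 d=206/175
  seg 1: a=-5 b=1473/175 c=1236/175 d=-162/25
  seg 2: a=4 b=543/175 c=-2166/175 d=923/175
  seg 3: a=0 b=-204/35 c=603/175 d=-547/1400
  seg 4: a=-1 b=1143/350 c=771/700 d=-257/700
S(9/4) = -14311/5600

Δ: Δ0=-1, Δ1=9, Δ2=-4, Δ3=-1/2, Δ4=4
row 1: diag=6, rhs=60; c'=1/6, d'=10
row 2: denom=4−1·1/6=23/6; d'=(-78−1·10)/(23/6)=-528/23
row 3: denom=6−1·6/23=132/23; d'=(21−1·-528/23)/(132/23)=337/44
row 4: denom=6−2·23/66=175/33; d'=(27−2·337/44)/(175/33)=771/350
back: M4=771/350
back: M3=337/44−23/66·771/350=1206/175
back: M2=-528/23−6/23·1206/175=-4332/175
back: M1=10−1/6·-4332/175=2472/175
M: M0=0, M1=2472/175, M2=-4332/175, M3=1206/175, M4=771/350, M5=0
seg 0: a=-3, c=M0/2=0, d=(M1−M0)/(6·2)=206/175, b=Δ0−h0·(2M0+M1)/6=-999/175
seg 1: a=-5, c=M1/2=1236/175, d=(M2−M1)/(6·1)=-162/25, b=Δ1−h1·(2M1+M2)/6=1473/175
seg 2: a=4, c=M2/2=-2166/175, d=(M3−M2)/(6·1)=923/175, b=Δ2−h2·(2M2+M3)/6=543/175
seg 3: a=0, c=M3/2=603/175, d=(M4−M3)/(6·2)=-547/1400, b=Δ3−h3·(2M3+M4)/6=-204/35
seg 4: a=-1, c=M4/2=771/700, d=(M5−M4)/(6·1)=-257/700, b=Δ4−h4·(2M4+M5)/6=1143/350
t_q=9/4 → seg 1, τ=1/4; S=-5+1473/175·τ+1236/175·τ²+-162/25·τ³=-14311/5600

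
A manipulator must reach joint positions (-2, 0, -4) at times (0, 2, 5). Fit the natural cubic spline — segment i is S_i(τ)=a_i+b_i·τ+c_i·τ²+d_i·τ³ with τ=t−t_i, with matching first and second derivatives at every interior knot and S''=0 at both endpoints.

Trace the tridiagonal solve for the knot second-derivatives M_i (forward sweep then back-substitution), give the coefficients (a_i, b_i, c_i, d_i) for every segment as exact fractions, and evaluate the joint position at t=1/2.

  seg 0: a=-2 b=22/15 c=0 d=-7/60
  seg 1: a=0 b=1/15 c=-7/10 d=7/90
S(1/2) = -41/32

Δ: Δ0=1, Δ1=-4/3
row 1: diag=10, rhs=-14; c'=3/10, d'=-7/5
back: M1=-7/5
M: M0=0, M1=-7/5, M2=0
seg 0: a=-2, c=M0/2=0, d=(M1−M0)/(6·2)=-7/60, b=Δ0−h0·(2M0+M1)/6=22/15
seg 1: a=0, c=M1/2=-7/10, d=(M2−M1)/(6·3)=7/90, b=Δ1−h1·(2M1+M2)/6=1/15
t_q=1/2 → seg 0, τ=1/2; S=-2+22/15·τ+0·τ²+-7/60·τ³=-41/32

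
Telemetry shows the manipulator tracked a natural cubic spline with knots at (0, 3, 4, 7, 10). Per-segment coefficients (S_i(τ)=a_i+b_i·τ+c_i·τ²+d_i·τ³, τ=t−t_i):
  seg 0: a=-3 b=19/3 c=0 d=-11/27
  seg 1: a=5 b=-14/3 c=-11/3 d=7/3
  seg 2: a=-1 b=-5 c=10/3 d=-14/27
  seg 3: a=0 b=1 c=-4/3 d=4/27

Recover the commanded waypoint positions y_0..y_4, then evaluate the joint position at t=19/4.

y_0 = S_0(0) = a_0 = -3
y_1 = S_1(0) = a_1 = 5
y_2 = S_2(0) = a_2 = -1
y_3 = S_3(0) = a_3 = 0
y_4 = S_3(3) = -5
t_q=19/4 is in segment 2 (τ=3/4); S_2(τ)=-99/32

y_0=-3 y_1=5 y_2=-1 y_3=0 y_4=-5
S(19/4) = -99/32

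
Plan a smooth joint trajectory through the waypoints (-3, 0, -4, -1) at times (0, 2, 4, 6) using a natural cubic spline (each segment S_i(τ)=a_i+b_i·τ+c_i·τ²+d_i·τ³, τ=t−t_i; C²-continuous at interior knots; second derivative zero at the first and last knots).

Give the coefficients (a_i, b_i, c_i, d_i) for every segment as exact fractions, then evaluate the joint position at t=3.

  seg 0: a=-3 b=8/3 c=0 d=-7/24
  seg 1: a=0 b=-5/6 c=-7/4 d=7/12
  seg 2: a=-4 b=-5/6 c=7/4 d=-7/24
S(3) = -2

Δ: Δ0=3/2, Δ1=-2, Δ2=3/2
row 1: diag=8, rhs=-21; c'=1/4, d'=-21/8
row 2: denom=8−2·1/4=15/2; d'=(21−2·-21/8)/(15/2)=7/2
back: M2=7/2
back: M1=-21/8−1/4·7/2=-7/2
M: M0=0, M1=-7/2, M2=7/2, M3=0
seg 0: a=-3, c=M0/2=0, d=(M1−M0)/(6·2)=-7/24, b=Δ0−h0·(2M0+M1)/6=8/3
seg 1: a=0, c=M1/2=-7/4, d=(M2−M1)/(6·2)=7/12, b=Δ1−h1·(2M1+M2)/6=-5/6
seg 2: a=-4, c=M2/2=7/4, d=(M3−M2)/(6·2)=-7/24, b=Δ2−h2·(2M2+M3)/6=-5/6
t_q=3 → seg 1, τ=1; S=0+-5/6·τ+-7/4·τ²+7/12·τ³=-2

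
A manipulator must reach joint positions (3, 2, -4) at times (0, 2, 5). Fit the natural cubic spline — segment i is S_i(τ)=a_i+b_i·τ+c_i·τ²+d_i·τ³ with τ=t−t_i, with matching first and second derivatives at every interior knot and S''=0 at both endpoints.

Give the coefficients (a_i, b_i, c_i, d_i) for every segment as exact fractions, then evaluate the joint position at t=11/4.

  seg 0: a=3 b=-1/5 c=0 d=-3/40
  seg 1: a=2 b=-11/10 c=-9/20 d=1/20
S(11/4) = 1207/1280

Δ: Δ0=-1/2, Δ1=-2
row 1: diag=10, rhs=-9; c'=3/10, d'=-9/10
back: M1=-9/10
M: M0=0, M1=-9/10, M2=0
seg 0: a=3, c=M0/2=0, d=(M1−M0)/(6·2)=-3/40, b=Δ0−h0·(2M0+M1)/6=-1/5
seg 1: a=2, c=M1/2=-9/20, d=(M2−M1)/(6·3)=1/20, b=Δ1−h1·(2M1+M2)/6=-11/10
t_q=11/4 → seg 1, τ=3/4; S=2+-11/10·τ+-9/20·τ²+1/20·τ³=1207/1280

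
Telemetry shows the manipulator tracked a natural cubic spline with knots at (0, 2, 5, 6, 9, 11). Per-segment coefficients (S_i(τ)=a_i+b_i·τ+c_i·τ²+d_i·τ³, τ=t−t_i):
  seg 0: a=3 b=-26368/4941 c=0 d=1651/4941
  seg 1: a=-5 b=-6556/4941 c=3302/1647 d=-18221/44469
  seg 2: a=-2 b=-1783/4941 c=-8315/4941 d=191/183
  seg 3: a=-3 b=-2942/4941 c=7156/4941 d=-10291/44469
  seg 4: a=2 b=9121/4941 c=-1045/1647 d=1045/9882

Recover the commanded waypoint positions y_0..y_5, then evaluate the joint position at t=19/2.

y_0 = S_0(0) = a_0 = 3
y_1 = S_1(0) = a_1 = -5
y_2 = S_2(0) = a_2 = -2
y_3 = S_3(0) = a_3 = -3
y_4 = S_4(0) = a_4 = 2
y_5 = S_4(2) = 4
t_q=19/2 is in segment 4 (τ=1/2); S_4(τ)=73195/26352

y_0=3 y_1=-5 y_2=-2 y_3=-3 y_4=2 y_5=4
S(19/2) = 73195/26352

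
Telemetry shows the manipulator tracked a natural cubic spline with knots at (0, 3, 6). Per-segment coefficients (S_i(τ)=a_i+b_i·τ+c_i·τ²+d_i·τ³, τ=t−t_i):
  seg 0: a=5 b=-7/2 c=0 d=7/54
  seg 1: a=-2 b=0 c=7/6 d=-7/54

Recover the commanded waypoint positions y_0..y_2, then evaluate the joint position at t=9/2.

y_0 = S_0(0) = a_0 = 5
y_1 = S_1(0) = a_1 = -2
y_2 = S_1(3) = 5
t_q=9/2 is in segment 1 (τ=3/2); S_1(τ)=3/16

y_0=5 y_1=-2 y_2=5
S(9/2) = 3/16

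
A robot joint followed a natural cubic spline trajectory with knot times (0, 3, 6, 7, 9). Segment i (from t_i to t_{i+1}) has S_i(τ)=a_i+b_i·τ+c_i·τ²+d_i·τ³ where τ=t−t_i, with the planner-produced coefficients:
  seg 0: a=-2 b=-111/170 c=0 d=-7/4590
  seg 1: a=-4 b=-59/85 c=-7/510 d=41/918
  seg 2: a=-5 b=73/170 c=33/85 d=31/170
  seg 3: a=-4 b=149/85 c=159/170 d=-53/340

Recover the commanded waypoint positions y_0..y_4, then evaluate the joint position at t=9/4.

y_0=-2 y_1=-4 y_2=-5 y_3=-4 y_4=2
S(9/4) = -37933/10880

y_0 = S_0(0) = a_0 = -2
y_1 = S_1(0) = a_1 = -4
y_2 = S_2(0) = a_2 = -5
y_3 = S_3(0) = a_3 = -4
y_4 = S_3(2) = 2
t_q=9/4 is in segment 0 (τ=9/4); S_0(τ)=-37933/10880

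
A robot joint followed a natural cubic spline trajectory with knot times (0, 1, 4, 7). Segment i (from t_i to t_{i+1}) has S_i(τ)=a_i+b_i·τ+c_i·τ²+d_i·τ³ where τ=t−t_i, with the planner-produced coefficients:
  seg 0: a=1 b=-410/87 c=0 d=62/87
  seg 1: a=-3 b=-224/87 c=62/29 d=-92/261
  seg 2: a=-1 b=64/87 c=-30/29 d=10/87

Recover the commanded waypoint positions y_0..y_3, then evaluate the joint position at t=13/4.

y_0 = S_0(0) = a_0 = 1
y_1 = S_1(0) = a_1 = -3
y_2 = S_2(0) = a_2 = -1
y_3 = S_2(3) = -5
t_q=13/4 is in segment 1 (τ=9/4); S_1(τ)=-921/464

y_0=1 y_1=-3 y_2=-1 y_3=-5
S(13/4) = -921/464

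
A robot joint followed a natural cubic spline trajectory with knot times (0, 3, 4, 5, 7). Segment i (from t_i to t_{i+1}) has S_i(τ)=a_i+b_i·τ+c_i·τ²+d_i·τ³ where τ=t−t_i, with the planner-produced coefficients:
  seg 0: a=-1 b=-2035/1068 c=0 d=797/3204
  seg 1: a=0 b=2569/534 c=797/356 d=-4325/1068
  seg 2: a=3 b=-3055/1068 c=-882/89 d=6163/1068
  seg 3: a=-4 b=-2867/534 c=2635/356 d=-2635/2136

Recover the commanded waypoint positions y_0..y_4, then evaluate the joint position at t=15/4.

y_0=-1 y_1=0 y_2=3 y_3=-4 y_4=5
S(15/4) = 71975/22784

y_0 = S_0(0) = a_0 = -1
y_1 = S_1(0) = a_1 = 0
y_2 = S_2(0) = a_2 = 3
y_3 = S_3(0) = a_3 = -4
y_4 = S_3(2) = 5
t_q=15/4 is in segment 1 (τ=3/4); S_1(τ)=71975/22784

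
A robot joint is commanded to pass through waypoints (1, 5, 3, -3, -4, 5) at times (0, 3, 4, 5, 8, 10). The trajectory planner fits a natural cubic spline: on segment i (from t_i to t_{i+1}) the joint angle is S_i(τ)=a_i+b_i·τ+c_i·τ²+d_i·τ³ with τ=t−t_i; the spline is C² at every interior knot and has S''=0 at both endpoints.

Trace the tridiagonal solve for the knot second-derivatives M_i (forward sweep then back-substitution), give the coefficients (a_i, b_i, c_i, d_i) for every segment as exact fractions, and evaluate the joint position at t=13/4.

Δ: Δ0=4/3, Δ1=-2, Δ2=-6, Δ3=-1/3, Δ4=9/2
row 1: diag=8, rhs=-20; c'=1/8, d'=-5/2
row 2: denom=4−1·1/8=31/8; d'=(-24−1·-5/2)/(31/8)=-172/31
row 3: denom=8−1·8/31=240/31; d'=(34−1·-172/31)/(240/31)=613/120
row 4: denom=10−3·31/80=707/80; d'=(29−3·613/120)/(707/80)=1094/707
back: M4=1094/707
back: M3=613/120−31/80·1094/707=9563/2121
back: M2=-172/31−8/31·9563/2121=-14236/2121
back: M1=-5/2−1/8·-14236/2121=-3523/2121
M: M0=0, M1=-3523/2121, M2=-14236/2121, M3=9563/2121, M4=1094/707, M5=0
seg 0: a=1, c=M0/2=0, d=(M1−M0)/(6·3)=-3523/38178, b=Δ0−h0·(2M0+M1)/6=9179/4242
seg 1: a=5, c=M1/2=-3523/4242, d=(M2−M1)/(6·1)=-3571/4242, b=Δ1−h1·(2M1+M2)/6=-695/2121
seg 2: a=3, c=M2/2=-7118/2121, d=(M3−M2)/(6·1)=7933/4242, b=Δ2−h2·(2M2+M3)/6=-6383/1414
seg 3: a=-3, c=M3/2=9563/4242, d=(M4−M3)/(6·3)=-6281/38178, b=Δ3−h3·(2M3+M4)/6=-11911/2121
seg 4: a=-4, c=M4/2=547/707, d=(M5−M4)/(6·2)=-547/4242, b=Δ4−h4·(2M4+M5)/6=14713/4242
t_q=13/4 → seg 1, τ=1/4; S=5+-695/2121·τ+-3523/4242·τ²+-3571/4242·τ³=439179/90496

  seg 0: a=1 b=9179/4242 c=0 d=-3523/38178
  seg 1: a=5 b=-695/2121 c=-3523/4242 d=-3571/4242
  seg 2: a=3 b=-6383/1414 c=-7118/2121 d=7933/4242
  seg 3: a=-3 b=-11911/2121 c=9563/4242 d=-6281/38178
  seg 4: a=-4 b=14713/4242 c=547/707 d=-547/4242
S(13/4) = 439179/90496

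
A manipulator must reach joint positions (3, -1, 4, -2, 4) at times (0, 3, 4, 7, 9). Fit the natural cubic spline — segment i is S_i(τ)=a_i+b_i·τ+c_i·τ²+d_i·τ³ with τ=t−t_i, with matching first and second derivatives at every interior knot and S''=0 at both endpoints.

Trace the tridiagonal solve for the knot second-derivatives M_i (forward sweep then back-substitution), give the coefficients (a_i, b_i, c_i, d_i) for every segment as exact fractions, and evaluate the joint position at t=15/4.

  seg 0: a=3 b=-1174/279 c=0 d=802/2511
  seg 1: a=-1 b=1232/279 c=802/279 d=-71/31
  seg 2: a=4 b=919/279 c=-1115/279 d=1868/2511
  seg 3: a=-2 b=-167/279 c=251/93 d=-251/558
S(15/4) = 17633/5952

Δ: Δ0=-4/3, Δ1=5, Δ2=-2, Δ3=3
row 1: diag=8, rhs=38; c'=1/8, d'=19/4
row 2: denom=8−1·1/8=63/8; d'=(-42−1·19/4)/(63/8)=-374/63
row 3: denom=10−3·8/21=62/7; d'=(30−3·-374/63)/(62/7)=502/93
back: M3=502/93
back: M2=-374/63−8/21·502/93=-2230/279
back: M1=19/4−1/8·-2230/279=1604/279
M: M0=0, M1=1604/279, M2=-2230/279, M3=502/93, M4=0
seg 0: a=3, c=M0/2=0, d=(M1−M0)/(6·3)=802/2511, b=Δ0−h0·(2M0+M1)/6=-1174/279
seg 1: a=-1, c=M1/2=802/279, d=(M2−M1)/(6·1)=-71/31, b=Δ1−h1·(2M1+M2)/6=1232/279
seg 2: a=4, c=M2/2=-1115/279, d=(M3−M2)/(6·3)=1868/2511, b=Δ2−h2·(2M2+M3)/6=919/279
seg 3: a=-2, c=M3/2=251/93, d=(M4−M3)/(6·2)=-251/558, b=Δ3−h3·(2M3+M4)/6=-167/279
t_q=15/4 → seg 1, τ=3/4; S=-1+1232/279·τ+802/279·τ²+-71/31·τ³=17633/5952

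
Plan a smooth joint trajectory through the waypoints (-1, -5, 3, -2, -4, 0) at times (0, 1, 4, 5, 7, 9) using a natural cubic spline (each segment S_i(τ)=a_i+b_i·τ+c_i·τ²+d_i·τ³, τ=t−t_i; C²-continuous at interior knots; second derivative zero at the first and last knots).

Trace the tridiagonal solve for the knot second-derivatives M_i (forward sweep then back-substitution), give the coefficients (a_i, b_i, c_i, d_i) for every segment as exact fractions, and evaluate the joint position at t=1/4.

Δ: Δ0=-4, Δ1=8/3, Δ2=-5, Δ3=-1, Δ4=2
row 1: diag=8, rhs=40; c'=3/8, d'=5
row 2: denom=8−3·3/8=55/8; d'=(-46−3·5)/(55/8)=-488/55
row 3: denom=6−1·8/55=322/55; d'=(24−1·-488/55)/(322/55)=904/161
row 4: denom=8−2·55/161=1178/161; d'=(18−2·904/161)/(1178/161)=545/589
back: M4=545/589
back: M3=904/161−55/161·545/589=3121/589
back: M2=-488/55−8/55·3121/589=-5680/589
back: M1=5−3/8·-5680/589=5075/589
M: M0=0, M1=5075/589, M2=-5680/589, M3=3121/589, M4=545/589, M5=0
seg 0: a=-1, c=M0/2=0, d=(M1−M0)/(6·1)=5075/3534, b=Δ0−h0·(2M0+M1)/6=-19211/3534
seg 1: a=-5, c=M1/2=5075/1178, d=(M2−M1)/(6·3)=-1195/1178, b=Δ1−h1·(2M1+M2)/6=-1993/1767
seg 2: a=3, c=M2/2=-2840/589, d=(M3−M2)/(6·1)=8801/3534, b=Δ2−h2·(2M2+M3)/6=-9431/3534
seg 3: a=-2, c=M3/2=3121/1178, d=(M4−M3)/(6·2)=-644/1767, b=Δ3−h3·(2M3+M4)/6=-8554/1767
seg 4: a=-4, c=M4/2=545/1178, d=(M5−M4)/(6·2)=-545/7068, b=Δ4−h4·(2M4+M5)/6=2444/1767
t_q=1/4 → seg 0, τ=1/4; S=-1+-19211/3534·τ+0·τ²+5075/3534·τ³=-176159/75392

  seg 0: a=-1 b=-19211/3534 c=0 d=5075/3534
  seg 1: a=-5 b=-1993/1767 c=5075/1178 d=-1195/1178
  seg 2: a=3 b=-9431/3534 c=-2840/589 d=8801/3534
  seg 3: a=-2 b=-8554/1767 c=3121/1178 d=-644/1767
  seg 4: a=-4 b=2444/1767 c=545/1178 d=-545/7068
S(1/4) = -176159/75392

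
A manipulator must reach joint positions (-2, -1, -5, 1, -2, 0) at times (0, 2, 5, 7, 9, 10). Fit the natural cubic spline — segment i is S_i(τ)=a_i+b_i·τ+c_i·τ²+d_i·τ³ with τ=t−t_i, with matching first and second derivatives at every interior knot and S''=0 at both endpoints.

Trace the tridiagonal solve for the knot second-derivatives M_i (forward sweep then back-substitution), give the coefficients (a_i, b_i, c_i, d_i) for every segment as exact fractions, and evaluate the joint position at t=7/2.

Δ: Δ0=1/2, Δ1=-4/3, Δ2=3, Δ3=-3/2, Δ4=2
row 1: diag=10, rhs=-11; c'=3/10, d'=-11/10
row 2: denom=10−3·3/10=91/10; d'=(26−3·-11/10)/(91/10)=293/91
row 3: denom=8−2·20/91=688/91; d'=(-27−2·293/91)/(688/91)=-3043/688
row 4: denom=6−2·91/344=941/172; d'=(21−2·-3043/688)/(941/172)=10267/1882
back: M4=10267/1882
back: M3=-3043/688−91/344·10267/1882=-5520/941
back: M2=293/91−20/91·-5520/941=4243/941
back: M1=-11/10−3/10·4243/941=-2308/941
M: M0=0, M1=-2308/941, M2=4243/941, M3=-5520/941, M4=10267/1882, M5=0
seg 0: a=-2, c=M0/2=0, d=(M1−M0)/(6·2)=-577/2823, b=Δ0−h0·(2M0+M1)/6=7439/5646
seg 1: a=-1, c=M1/2=-1154/941, d=(M2−M1)/(6·3)=6551/16938, b=Δ1−h1·(2M1+M2)/6=-6409/5646
seg 2: a=-5, c=M2/2=4243/1882, d=(M3−M2)/(6·2)=-9763/11292, b=Δ2−h2·(2M2+M3)/6=5503/2823
seg 3: a=1, c=M3/2=-2760/941, d=(M4−M3)/(6·2)=21307/22584, b=Δ3−h3·(2M3+M4)/6=1672/2823
seg 4: a=-2, c=M4/2=10267/3764, d=(M5−M4)/(6·1)=-10267/11292, b=Δ4−h4·(2M4+M5)/6=1025/5646
t_q=7/2 → seg 1, τ=3/2; S=-1+-6409/5646·τ+-1154/941·τ²+6551/16938·τ³=-62583/15056

  seg 0: a=-2 b=7439/5646 c=0 d=-577/2823
  seg 1: a=-1 b=-6409/5646 c=-1154/941 d=6551/16938
  seg 2: a=-5 b=5503/2823 c=4243/1882 d=-9763/11292
  seg 3: a=1 b=1672/2823 c=-2760/941 d=21307/22584
  seg 4: a=-2 b=1025/5646 c=10267/3764 d=-10267/11292
S(7/2) = -62583/15056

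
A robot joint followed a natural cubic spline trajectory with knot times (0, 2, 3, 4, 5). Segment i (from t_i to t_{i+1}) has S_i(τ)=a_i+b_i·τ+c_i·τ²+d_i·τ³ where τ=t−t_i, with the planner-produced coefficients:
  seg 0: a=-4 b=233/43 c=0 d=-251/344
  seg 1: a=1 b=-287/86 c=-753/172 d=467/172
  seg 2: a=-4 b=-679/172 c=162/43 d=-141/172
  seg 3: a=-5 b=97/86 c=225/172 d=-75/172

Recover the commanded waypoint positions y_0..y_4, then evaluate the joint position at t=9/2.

y_0=-4 y_1=1 y_2=-4 y_3=-5 y_4=-3
S(9/2) = -5729/1376

y_0 = S_0(0) = a_0 = -4
y_1 = S_1(0) = a_1 = 1
y_2 = S_2(0) = a_2 = -4
y_3 = S_3(0) = a_3 = -5
y_4 = S_3(1) = -3
t_q=9/2 is in segment 3 (τ=1/2); S_3(τ)=-5729/1376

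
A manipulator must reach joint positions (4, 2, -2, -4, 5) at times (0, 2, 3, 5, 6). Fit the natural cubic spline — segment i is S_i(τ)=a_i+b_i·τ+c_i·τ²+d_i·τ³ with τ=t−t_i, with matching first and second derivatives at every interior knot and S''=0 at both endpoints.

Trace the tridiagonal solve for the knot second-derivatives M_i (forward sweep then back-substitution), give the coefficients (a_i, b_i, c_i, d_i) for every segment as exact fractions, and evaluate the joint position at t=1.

  seg 0: a=4 b=1/93 c=0 d=-47/186
  seg 1: a=2 b=-281/93 c=-47/31 d=50/93
  seg 2: a=-2 b=-413/93 c=3/31 d=151/186
  seg 3: a=-4 b=529/93 c=154/31 d=-154/93
S(1) = 233/62

Δ: Δ0=-1, Δ1=-4, Δ2=-1, Δ3=9
row 1: diag=6, rhs=-18; c'=1/6, d'=-3
row 2: denom=6−1·1/6=35/6; d'=(18−1·-3)/(35/6)=18/5
row 3: denom=6−2·12/35=186/35; d'=(60−2·18/5)/(186/35)=308/31
back: M3=308/31
back: M2=18/5−12/35·308/31=6/31
back: M1=-3−1/6·6/31=-94/31
M: M0=0, M1=-94/31, M2=6/31, M3=308/31, M4=0
seg 0: a=4, c=M0/2=0, d=(M1−M0)/(6·2)=-47/186, b=Δ0−h0·(2M0+M1)/6=1/93
seg 1: a=2, c=M1/2=-47/31, d=(M2−M1)/(6·1)=50/93, b=Δ1−h1·(2M1+M2)/6=-281/93
seg 2: a=-2, c=M2/2=3/31, d=(M3−M2)/(6·2)=151/186, b=Δ2−h2·(2M2+M3)/6=-413/93
seg 3: a=-4, c=M3/2=154/31, d=(M4−M3)/(6·1)=-154/93, b=Δ3−h3·(2M3+M4)/6=529/93
t_q=1 → seg 0, τ=1; S=4+1/93·τ+0·τ²+-47/186·τ³=233/62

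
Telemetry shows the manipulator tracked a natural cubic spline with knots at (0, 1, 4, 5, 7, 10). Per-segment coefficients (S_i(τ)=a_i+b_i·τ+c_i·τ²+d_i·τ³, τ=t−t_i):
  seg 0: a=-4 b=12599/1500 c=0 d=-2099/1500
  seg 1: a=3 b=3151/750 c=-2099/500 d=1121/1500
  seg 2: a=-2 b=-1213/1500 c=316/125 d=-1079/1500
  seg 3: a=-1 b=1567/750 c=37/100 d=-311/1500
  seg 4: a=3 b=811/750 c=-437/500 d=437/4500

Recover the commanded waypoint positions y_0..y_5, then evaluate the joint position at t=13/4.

y_0 = S_0(0) = a_0 = -4
y_1 = S_1(0) = a_1 = 3
y_2 = S_2(0) = a_2 = -2
y_3 = S_3(0) = a_3 = -1
y_4 = S_4(0) = a_4 = 3
y_5 = S_4(3) = 1
t_q=13/4 is in segment 1 (τ=9/4); S_1(τ)=-9177/32000

y_0=-4 y_1=3 y_2=-2 y_3=-1 y_4=3 y_5=1
S(13/4) = -9177/32000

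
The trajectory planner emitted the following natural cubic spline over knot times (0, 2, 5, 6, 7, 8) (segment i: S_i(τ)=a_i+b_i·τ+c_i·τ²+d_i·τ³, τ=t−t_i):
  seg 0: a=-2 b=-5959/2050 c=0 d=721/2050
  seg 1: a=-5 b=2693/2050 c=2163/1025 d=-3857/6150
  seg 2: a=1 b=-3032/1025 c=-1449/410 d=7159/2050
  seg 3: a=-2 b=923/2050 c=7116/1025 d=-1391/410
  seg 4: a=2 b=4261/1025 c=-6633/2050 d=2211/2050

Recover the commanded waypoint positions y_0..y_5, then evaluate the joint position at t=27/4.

y_0=-2 y_1=-5 y_2=1 y_3=-2 y_4=2 y_5=4
S(27/4) = 106471/131200

y_0 = S_0(0) = a_0 = -2
y_1 = S_1(0) = a_1 = -5
y_2 = S_2(0) = a_2 = 1
y_3 = S_3(0) = a_3 = -2
y_4 = S_4(0) = a_4 = 2
y_5 = S_4(1) = 4
t_q=27/4 is in segment 3 (τ=3/4); S_3(τ)=106471/131200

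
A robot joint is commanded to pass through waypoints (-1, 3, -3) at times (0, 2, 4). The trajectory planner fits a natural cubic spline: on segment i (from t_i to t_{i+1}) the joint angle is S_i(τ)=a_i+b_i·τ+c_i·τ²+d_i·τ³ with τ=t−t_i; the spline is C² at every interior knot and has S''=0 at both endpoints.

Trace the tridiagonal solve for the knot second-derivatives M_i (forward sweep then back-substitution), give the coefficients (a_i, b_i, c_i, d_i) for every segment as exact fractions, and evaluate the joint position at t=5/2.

  seg 0: a=-1 b=13/4 c=0 d=-5/16
  seg 1: a=3 b=-1/2 c=-15/8 d=5/16
S(5/2) = 297/128

Δ: Δ0=2, Δ1=-3
row 1: diag=8, rhs=-30; c'=1/4, d'=-15/4
back: M1=-15/4
M: M0=0, M1=-15/4, M2=0
seg 0: a=-1, c=M0/2=0, d=(M1−M0)/(6·2)=-5/16, b=Δ0−h0·(2M0+M1)/6=13/4
seg 1: a=3, c=M1/2=-15/8, d=(M2−M1)/(6·2)=5/16, b=Δ1−h1·(2M1+M2)/6=-1/2
t_q=5/2 → seg 1, τ=1/2; S=3+-1/2·τ+-15/8·τ²+5/16·τ³=297/128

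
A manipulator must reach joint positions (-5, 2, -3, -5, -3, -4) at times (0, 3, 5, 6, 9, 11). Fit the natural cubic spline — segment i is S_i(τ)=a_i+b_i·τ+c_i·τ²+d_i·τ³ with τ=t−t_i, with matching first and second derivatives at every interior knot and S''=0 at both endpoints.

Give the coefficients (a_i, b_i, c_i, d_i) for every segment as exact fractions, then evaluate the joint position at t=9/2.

Δ: Δ0=7/3, Δ1=-5/2, Δ2=-2, Δ3=2/3, Δ4=-1/2
row 1: diag=10, rhs=-29; c'=1/5, d'=-29/10
row 2: denom=6−2·1/5=28/5; d'=(3−2·-29/10)/(28/5)=11/7
row 3: denom=8−1·5/28=219/28; d'=(16−1·11/7)/(219/28)=404/219
row 4: denom=10−3·28/73=646/73; d'=(-7−3·404/219)/(646/73)=-915/646
back: M4=-915/646
back: M3=404/219−28/73·-915/646=2314/969
back: M2=11/7−5/28·2314/969=2219/1938
back: M1=-29/10−1/5·2219/1938=-3032/969
M: M0=0, M1=-3032/969, M2=2219/1938, M3=2314/969, M4=-915/646, M5=0
seg 0: a=-5, c=M0/2=0, d=(M1−M0)/(6·3)=-1516/8721, b=Δ0−h0·(2M0+M1)/6=1259/323
seg 1: a=2, c=M1/2=-1516/969, d=(M2−M1)/(6·2)=2761/7752, b=Δ1−h1·(2M1+M2)/6=-257/323
seg 2: a=-3, c=M2/2=2219/3876, d=(M3−M2)/(6·1)=803/3876, b=Δ2−h2·(2M2+M3)/6=-5387/1938
seg 3: a=-5, c=M3/2=1157/969, d=(M4−M3)/(6·3)=-7373/34884, b=Δ3−h3·(2M3+M4)/6=-77/76
seg 4: a=-3, c=M4/2=-915/1292, d=(M5−M4)/(6·2)=305/2584, b=Δ4−h4·(2M4+M5)/6=287/646
t_q=9/2 → seg 1, τ=3/2; S=2+-257/323·τ+-1516/969·τ²+2761/7752·τ³=-31247/20672

  seg 0: a=-5 b=1259/323 c=0 d=-1516/8721
  seg 1: a=2 b=-257/323 c=-1516/969 d=2761/7752
  seg 2: a=-3 b=-5387/1938 c=2219/3876 d=803/3876
  seg 3: a=-5 b=-77/76 c=1157/969 d=-7373/34884
  seg 4: a=-3 b=287/646 c=-915/1292 d=305/2584
S(9/2) = -31247/20672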